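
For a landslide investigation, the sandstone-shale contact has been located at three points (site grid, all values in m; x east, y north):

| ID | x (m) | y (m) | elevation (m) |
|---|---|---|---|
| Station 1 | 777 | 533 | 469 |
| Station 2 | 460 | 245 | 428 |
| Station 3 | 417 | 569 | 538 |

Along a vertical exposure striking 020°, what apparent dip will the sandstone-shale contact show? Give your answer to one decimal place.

13.7°

Let the plane be z = a·x + b·y + c.
Station 2−Station 1: −317a − 288b = −41;  Station 3−Station 1: −360a + 36b = 69.
Solving gives a = −0.15984, b = 0.31829.
Unit vector along 020° is (sin 20°, cos 20°) = (0.3420, 0.9397).
Slope in that direction = a·(0.3420) + b·(0.9397) = 0.24443.
Apparent dip = arctan|0.24443| = 13.7° (true dip is 19.6°, so apparent ≤ true as expected).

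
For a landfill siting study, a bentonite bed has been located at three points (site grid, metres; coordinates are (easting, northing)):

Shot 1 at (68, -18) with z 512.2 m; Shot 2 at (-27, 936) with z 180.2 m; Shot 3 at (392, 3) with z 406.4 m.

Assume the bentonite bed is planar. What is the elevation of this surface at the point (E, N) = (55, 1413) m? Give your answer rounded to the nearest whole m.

-25 m

Let the plane be z = a·E + b·N + c.
Shot 2−Shot 1: −95a + 954b = −332;  Shot 3−Shot 1: 324a + 21b = −105.8.
Solving gives a = −0.30204, b = −0.37809.
Then c = 512.2 − a·68 − b·-18 = 525.93.
At (55, 1413): z = −16.6 − 534.2 + 525.93 = -24.9 m.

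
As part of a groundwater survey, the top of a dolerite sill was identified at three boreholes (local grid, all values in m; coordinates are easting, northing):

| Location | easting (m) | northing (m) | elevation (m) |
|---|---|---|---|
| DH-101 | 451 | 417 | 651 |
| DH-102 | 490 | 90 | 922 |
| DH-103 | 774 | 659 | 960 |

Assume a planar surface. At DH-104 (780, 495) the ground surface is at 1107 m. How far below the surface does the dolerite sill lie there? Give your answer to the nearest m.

31 m

Let the plane be z = a·easting + b·northing + c.
DH-102−DH-101: 39a − 327b = 271;  DH-103−DH-101: 323a + 242b = 309.
Solving gives a = 1.44817, b = −0.65603.
Then c = 651 − a·451 − b·417 = 271.44.
At (780, 495): z_contact = 1129.6 − 324.7 + 271.44 = 1076.3 m.
Depth below ground = 1107 − 1076.3 = 31 m.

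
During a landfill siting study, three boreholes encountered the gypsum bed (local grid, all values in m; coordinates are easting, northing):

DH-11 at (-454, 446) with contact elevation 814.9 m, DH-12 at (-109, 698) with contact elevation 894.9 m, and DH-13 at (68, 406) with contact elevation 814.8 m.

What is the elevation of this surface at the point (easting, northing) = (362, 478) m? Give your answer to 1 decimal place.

Two edge vectors: DH-11→DH-12 = (345, 252, 80), DH-11→DH-13 = (522, -40, -0.1).
Normal n = (DH-11→DH-12) × (DH-11→DH-13) = (3174.8, 41794.5, -145344).
So ∂z/∂easting = −n_x/n_z = 0.02184 and ∂z/∂northing = −n_y/n_z = 0.28756.
Intercept c from DH-11: 814.9 + 9.92 − 128.25 = 696.57.
At (362, 478): z = 7.9 + 137.5 + 696.57 = 841.9 m.

841.9 m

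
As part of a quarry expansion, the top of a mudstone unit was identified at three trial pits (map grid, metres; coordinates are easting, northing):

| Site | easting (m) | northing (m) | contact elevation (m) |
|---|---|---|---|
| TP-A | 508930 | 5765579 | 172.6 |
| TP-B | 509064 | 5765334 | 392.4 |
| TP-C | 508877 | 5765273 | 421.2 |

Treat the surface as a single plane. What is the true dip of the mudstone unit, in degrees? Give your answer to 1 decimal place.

40.1°

Let the plane be z = a·easting + b·northing + c.
TP-B−TP-A: 134a − 245b = 219.8;  TP-C−TP-A: −53a − 306b = 248.6.
Solving gives a = 0.11765, b = −0.83280.
Gradient magnitude |∇z| = √(a² + b²) = √(0.01384 + 0.69355) = 0.84106.
True dip = arctan(0.84106) = 40.1°, dipping toward N (azimuth ≈ 352°).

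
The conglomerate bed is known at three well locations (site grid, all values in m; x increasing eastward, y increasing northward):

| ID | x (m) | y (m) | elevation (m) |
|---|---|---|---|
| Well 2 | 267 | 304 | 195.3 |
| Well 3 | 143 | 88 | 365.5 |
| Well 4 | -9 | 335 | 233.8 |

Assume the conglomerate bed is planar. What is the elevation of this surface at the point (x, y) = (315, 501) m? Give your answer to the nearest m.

Two edge vectors: Well 2→Well 3 = (-124, -216, 170.2), Well 2→Well 4 = (-276, 31, 38.5).
Normal n = (Well 2→Well 3) × (Well 2→Well 4) = (-13592.2, -42201.2, -63460).
So ∂z/∂x = −n_x/n_z = −0.21419 and ∂z/∂y = −n_y/n_z = −0.66500.
Intercept c from Well 2: 195.3 + 57.19 + 202.16 = 454.65.
At (315, 501): z = −67.5 − 333.2 + 454.65 = 54.0 m.

54 m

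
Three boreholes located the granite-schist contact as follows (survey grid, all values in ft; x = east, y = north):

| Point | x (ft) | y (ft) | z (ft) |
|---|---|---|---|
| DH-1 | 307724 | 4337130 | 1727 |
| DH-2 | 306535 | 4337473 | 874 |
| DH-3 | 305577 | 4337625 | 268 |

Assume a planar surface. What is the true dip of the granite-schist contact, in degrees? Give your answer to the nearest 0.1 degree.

Two edge vectors: DH-1→DH-2 = (-1189, 343, -853), DH-1→DH-3 = (-2147, 495, -1459).
Normal n = (DH-1→DH-2) × (DH-1→DH-3) = (-78202, 96640, 147866).
So ∂z/∂x = −n_x/n_z = 0.52887 and ∂z/∂y = −n_y/n_z = −0.65356.
Gradient magnitude |∇z| = √(a² + b²) = √(0.27970 + 0.42715) = 0.84074.
True dip = arctan(0.84074) = 40.1°, dipping toward NW (azimuth ≈ 321°).

40.1°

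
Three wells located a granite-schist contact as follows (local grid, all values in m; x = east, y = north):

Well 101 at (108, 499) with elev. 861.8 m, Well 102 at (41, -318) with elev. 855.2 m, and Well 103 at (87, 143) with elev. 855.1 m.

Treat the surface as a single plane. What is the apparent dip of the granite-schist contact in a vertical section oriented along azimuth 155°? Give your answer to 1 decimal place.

13.5°

Two edge vectors: Well 101→Well 102 = (-67, -817, -6.6), Well 101→Well 103 = (-21, -356, -6.7).
Normal n = (Well 101→Well 102) × (Well 101→Well 103) = (3124.3, -310.3, 6695).
So ∂z/∂x = −n_x/n_z = −0.46666 and ∂z/∂y = −n_y/n_z = 0.04635.
Unit vector along 155° is (sin 155°, cos 155°) = (0.4226, -0.9063).
Slope in that direction = a·(0.4226) + b·(-0.9063) = −0.23923.
Apparent dip = arctan|0.23923| = 13.5° (true dip is 25.1°, so apparent ≤ true as expected).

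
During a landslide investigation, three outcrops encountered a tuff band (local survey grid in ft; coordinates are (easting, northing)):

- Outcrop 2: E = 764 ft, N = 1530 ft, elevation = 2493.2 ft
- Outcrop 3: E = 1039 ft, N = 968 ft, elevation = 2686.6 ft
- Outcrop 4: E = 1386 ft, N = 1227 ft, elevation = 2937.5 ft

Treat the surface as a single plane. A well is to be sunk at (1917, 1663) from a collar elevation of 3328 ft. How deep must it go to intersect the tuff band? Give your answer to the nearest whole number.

6 ft

Let the plane be z = a·E + b·N + c.
Outcrop 3−Outcrop 2: 275a − 562b = 193.4;  Outcrop 4−Outcrop 2: 622a − 303b = 444.3.
Solving gives a = 0.71776, b = 0.00709.
Then c = 2493.2 − a·764 − b·1530 = 1933.98.
At (1917, 1663): z_contact = 1376.0 + 11.8 + 1933.98 = 3321.7 ft.
Depth below ground = 3328 − 3321.7 = 6 ft.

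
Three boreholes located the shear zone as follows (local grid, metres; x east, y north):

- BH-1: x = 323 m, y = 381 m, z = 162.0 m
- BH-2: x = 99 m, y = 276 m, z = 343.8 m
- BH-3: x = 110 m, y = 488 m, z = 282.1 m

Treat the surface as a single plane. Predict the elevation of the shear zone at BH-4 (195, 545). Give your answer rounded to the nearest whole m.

209 m

Let the plane be z = a·x + b·y + c.
BH-2−BH-1: −224a − 105b = 181.8;  BH-3−BH-1: −213a + 107b = 120.1.
Solving gives a = −0.69201, b = −0.25513.
Then c = 162 − a·323 − b·381 = 482.73.
At (195, 545): z = −134.9 − 139.0 + 482.73 = 208.7 m.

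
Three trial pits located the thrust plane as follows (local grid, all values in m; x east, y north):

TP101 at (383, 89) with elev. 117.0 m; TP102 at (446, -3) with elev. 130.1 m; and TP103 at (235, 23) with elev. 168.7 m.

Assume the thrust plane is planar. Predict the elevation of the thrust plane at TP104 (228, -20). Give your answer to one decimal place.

Two edge vectors: TP101→TP102 = (63, -92, 13.1), TP101→TP103 = (-148, -66, 51.7).
Normal n = (TP101→TP102) × (TP101→TP103) = (-3891.8, -5195.9, -17774).
So ∂z/∂x = −n_x/n_z = −0.21896 and ∂z/∂y = −n_y/n_z = −0.29233.
Intercept c from TP101: 117 + 83.86 + 26.02 = 226.88.
At (228, -20): z = −49.9 + 5.8 + 226.88 = 182.8 m.

182.8 m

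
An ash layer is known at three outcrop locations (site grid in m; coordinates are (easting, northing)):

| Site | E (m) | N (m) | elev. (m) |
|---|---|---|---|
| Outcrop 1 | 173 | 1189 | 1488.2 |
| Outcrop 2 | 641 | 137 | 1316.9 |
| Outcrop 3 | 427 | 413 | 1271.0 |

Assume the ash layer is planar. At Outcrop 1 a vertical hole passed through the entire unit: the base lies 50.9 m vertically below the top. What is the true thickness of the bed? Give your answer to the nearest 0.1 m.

33.1 m

Two edge vectors: Outcrop 1→Outcrop 2 = (468, -1052, -171.3), Outcrop 1→Outcrop 3 = (254, -776, -217.2).
Normal n = (Outcrop 1→Outcrop 2) × (Outcrop 1→Outcrop 3) = (95565.6, 58139.4, -95960).
So ∂z/∂E = −n_x/n_z = 0.99589 and ∂z/∂N = −n_y/n_z = 0.60587.
|∇z| = √(a²+b²) = 1.16571, so dip δ = arctan(1.16571) = 49.38°.
True thickness = vertical thickness × cos δ = 50.9 × cos 49.38° = 33.1 m.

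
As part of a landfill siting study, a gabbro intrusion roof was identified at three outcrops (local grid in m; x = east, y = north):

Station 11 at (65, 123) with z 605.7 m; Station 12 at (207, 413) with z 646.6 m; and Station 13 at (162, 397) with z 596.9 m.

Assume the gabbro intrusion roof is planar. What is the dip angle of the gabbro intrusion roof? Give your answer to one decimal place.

53.8°

Two edge vectors: Station 11→Station 12 = (142, 290, 40.9), Station 11→Station 13 = (97, 274, -8.8).
Normal n = (Station 11→Station 12) × (Station 11→Station 13) = (-13758.6, 5216.9, 10778).
So ∂z/∂x = −n_x/n_z = 1.27654 and ∂z/∂y = −n_y/n_z = −0.48403.
Gradient magnitude |∇z| = √(a² + b²) = √(1.62957 + 0.23429) = 1.36523.
True dip = arctan(1.36523) = 53.8°, dipping toward WNW (azimuth ≈ 291°).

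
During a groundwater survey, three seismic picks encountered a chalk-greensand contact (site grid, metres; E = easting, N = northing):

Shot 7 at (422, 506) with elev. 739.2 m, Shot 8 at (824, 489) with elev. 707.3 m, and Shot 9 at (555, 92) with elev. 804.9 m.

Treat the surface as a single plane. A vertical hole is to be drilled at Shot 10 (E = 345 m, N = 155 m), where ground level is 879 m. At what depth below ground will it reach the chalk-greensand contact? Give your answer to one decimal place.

67.5 m

Let the plane be z = a·E + b·N + c.
Shot 8−Shot 7: 402a − 17b = −31.9;  Shot 9−Shot 7: 133a − 414b = 65.7.
Solving gives a = −0.08725, b = −0.18673.
Then c = 739.2 − a·422 − b·506 = 870.50.
At (345, 155): z_contact = −30.10 − 28.94 + 870.50 = 811.46 m.
Depth below ground = 879 − 811.46 = 67.5 m.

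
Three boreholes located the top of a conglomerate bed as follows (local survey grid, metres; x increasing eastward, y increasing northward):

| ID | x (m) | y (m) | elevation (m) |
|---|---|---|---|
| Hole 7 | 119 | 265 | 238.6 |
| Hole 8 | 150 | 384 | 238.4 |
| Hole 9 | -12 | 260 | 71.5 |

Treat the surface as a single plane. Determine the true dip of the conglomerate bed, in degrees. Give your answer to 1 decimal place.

Let the plane be z = a·x + b·y + c.
Hole 8−Hole 7: 31a + 119b = −0.2;  Hole 9−Hole 7: −131a − 5b = −167.1.
Solving gives a = 1.28845, b = −0.33733.
Gradient magnitude |∇z| = √(a² + b²) = √(1.66010 + 0.11379) = 1.33187.
True dip = arctan(1.33187) = 53.1°, dipping toward WNW (azimuth ≈ 285°).

53.1°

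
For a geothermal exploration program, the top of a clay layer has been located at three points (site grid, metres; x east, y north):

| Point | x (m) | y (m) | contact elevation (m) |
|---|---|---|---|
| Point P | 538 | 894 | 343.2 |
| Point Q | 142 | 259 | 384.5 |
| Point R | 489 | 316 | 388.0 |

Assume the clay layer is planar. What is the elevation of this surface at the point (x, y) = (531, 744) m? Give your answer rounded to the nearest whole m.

355 m

Let the plane be z = a·x + b·y + c.
Point Q−Point P: −396a − 635b = 41.3;  Point R−Point P: −49a − 578b = 44.8.
Solving gives a = 0.02314, b = −0.07947.
Then c = 343.2 − a·538 − b·894 = 401.80.
At (531, 744): z = 12.3 − 59.1 + 401.80 = 355.0 m.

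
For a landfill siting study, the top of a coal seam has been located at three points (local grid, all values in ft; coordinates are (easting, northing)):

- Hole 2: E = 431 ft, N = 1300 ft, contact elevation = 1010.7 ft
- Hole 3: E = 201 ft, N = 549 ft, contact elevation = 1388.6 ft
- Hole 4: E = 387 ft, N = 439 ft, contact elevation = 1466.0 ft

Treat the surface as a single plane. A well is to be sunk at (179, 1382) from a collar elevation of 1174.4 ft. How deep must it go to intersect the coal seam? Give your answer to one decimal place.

Two edge vectors: Hole 2→Hole 3 = (-230, -751, 377.9), Hole 2→Hole 4 = (-44, -861, 455.3).
Normal n = (Hole 2→Hole 3) × (Hole 2→Hole 4) = (-16558.4, 88091.4, 164986).
So ∂z/∂E = −n_x/n_z = 0.100362 and ∂z/∂N = −n_y/n_z = −0.533933.
Intercept c from Hole 2: 1010.7 − 43.26 + 694.11 = 1661.56.
At (179, 1382): z_contact = 17.96 − 737.89 + 1661.56 = 941.63 ft.
Depth below ground = 1174.4 − 941.63 = 232.8 ft.

232.8 ft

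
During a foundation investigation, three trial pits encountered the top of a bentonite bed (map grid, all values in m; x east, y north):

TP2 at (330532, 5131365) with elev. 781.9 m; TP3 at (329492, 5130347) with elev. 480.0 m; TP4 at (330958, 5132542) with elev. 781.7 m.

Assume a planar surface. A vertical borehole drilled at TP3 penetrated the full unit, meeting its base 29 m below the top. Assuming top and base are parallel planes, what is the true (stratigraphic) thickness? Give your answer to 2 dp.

Two edge vectors: TP2→TP3 = (-1040, -1018, -301.9), TP2→TP4 = (426, 1177, -0.2).
Normal n = (TP2→TP3) × (TP2→TP4) = (355539.9, -128817.4, -790412).
So ∂z/∂x = −n_x/n_z = 0.44982 and ∂z/∂y = −n_y/n_z = −0.16298.
|∇z| = √(a²+b²) = 0.47843, so dip δ = arctan(0.47843) = 25.57°.
True thickness = vertical thickness × cos δ = 29 × cos 25.57° = 26.16 m.

26.16 m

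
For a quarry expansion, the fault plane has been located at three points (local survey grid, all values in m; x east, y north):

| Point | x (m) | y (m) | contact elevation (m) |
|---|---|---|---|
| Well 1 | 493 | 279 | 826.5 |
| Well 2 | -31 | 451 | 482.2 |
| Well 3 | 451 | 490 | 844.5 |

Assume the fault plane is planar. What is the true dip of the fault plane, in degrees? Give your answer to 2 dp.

Let the plane be z = a·x + b·y + c.
Well 2−Well 1: −524a + 172b = −344.3;  Well 3−Well 1: −42a + 211b = 18.
Solving gives a = 0.73295, b = 0.23120.
Gradient magnitude |∇z| = √(a² + b²) = √(0.53722 + 0.05346) = 0.76855.
True dip = arctan(0.76855) = 37.54°, dipping toward WSW (azimuth ≈ 252°).

37.54°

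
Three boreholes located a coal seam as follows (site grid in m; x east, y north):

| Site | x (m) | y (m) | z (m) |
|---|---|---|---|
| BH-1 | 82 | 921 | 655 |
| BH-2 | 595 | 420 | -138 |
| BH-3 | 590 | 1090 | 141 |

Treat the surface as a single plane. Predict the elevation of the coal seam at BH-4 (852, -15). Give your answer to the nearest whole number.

-610 m

Let the plane be z = a·x + b·y + c.
BH-2−BH-1: 513a − 501b = −793;  BH-3−BH-1: 508a + 169b = −514.
Solving gives a = −1.14749, b = 0.40785.
Then c = 655 − a·82 − b·921 = 373.46.
At (852, -15): z = −977.7 − 6.1 + 373.46 = -610.3 m.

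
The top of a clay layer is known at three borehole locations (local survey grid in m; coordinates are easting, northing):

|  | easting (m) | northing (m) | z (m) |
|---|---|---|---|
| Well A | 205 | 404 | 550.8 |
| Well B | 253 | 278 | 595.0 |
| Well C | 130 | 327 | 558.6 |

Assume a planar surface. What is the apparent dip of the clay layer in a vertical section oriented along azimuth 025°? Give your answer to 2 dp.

Two edge vectors: Well A→Well B = (48, -126, 44.2), Well A→Well C = (-75, -77, 7.8).
Normal n = (Well A→Well B) × (Well A→Well C) = (2420.6, -3689.4, -13146).
So ∂z/∂easting = −n_x/n_z = 0.18413 and ∂z/∂northing = −n_y/n_z = −0.28065.
Unit vector along 025° is (sin 25°, cos 25°) = (0.4226, 0.9063).
Slope in that direction = a·(0.4226) + b·(0.9063) = −0.17654.
Apparent dip = arctan|0.17654| = 10.01° (true dip is 18.6°, so apparent ≤ true as expected).

10.01°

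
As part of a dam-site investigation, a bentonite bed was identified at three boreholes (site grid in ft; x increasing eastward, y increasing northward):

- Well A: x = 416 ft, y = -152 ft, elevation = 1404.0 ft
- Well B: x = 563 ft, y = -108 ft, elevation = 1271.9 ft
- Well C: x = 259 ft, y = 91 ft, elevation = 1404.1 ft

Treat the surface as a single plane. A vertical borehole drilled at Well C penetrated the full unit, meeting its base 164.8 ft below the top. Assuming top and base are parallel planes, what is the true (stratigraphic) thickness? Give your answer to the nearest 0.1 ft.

122.7 ft

Two edge vectors: Well A→Well B = (147, 44, -132.1), Well A→Well C = (-157, 243, 0.1).
Normal n = (Well A→Well B) × (Well A→Well C) = (32104.7, 20725, 42629).
So ∂z/∂x = −n_x/n_z = −0.75312 and ∂z/∂y = −n_y/n_z = −0.48617.
|∇z| = √(a²+b²) = 0.89641, so dip δ = arctan(0.89641) = 41.87°.
True thickness = vertical thickness × cos δ = 164.8 × cos 41.87° = 122.7 ft.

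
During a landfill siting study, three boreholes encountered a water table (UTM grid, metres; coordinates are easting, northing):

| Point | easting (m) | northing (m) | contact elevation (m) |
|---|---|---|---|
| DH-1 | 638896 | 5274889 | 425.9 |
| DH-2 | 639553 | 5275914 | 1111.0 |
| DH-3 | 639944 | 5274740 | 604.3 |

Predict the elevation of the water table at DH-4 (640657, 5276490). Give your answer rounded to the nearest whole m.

Let the plane be z = a·easting + b·northing + c.
DH-2−DH-1: 657a + 1025b = 685.1;  DH-3−DH-1: 1048a − 149b = 178.4.
Solving gives a = 0.24310349, b = 0.51256684.
Then c = 425.9 − a·638896 − b·5274889 = −2858625.11.
At (640657, 5276490): z = 155746.0 + 2704553.8 − 2858625.11 = 1674.6 m.

1675 m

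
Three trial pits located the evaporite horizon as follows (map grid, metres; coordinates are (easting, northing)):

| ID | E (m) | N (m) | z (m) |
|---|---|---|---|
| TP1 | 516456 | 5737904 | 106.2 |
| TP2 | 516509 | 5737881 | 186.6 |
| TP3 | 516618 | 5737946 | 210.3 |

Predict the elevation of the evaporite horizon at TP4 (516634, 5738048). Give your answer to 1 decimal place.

Let the plane be z = a·E + b·N + c.
TP2−TP1: 53a − 23b = 80.4;  TP3−TP1: 162a + 42b = 104.1.
Solving gives a = 0.969606855, b = −1.261340726.
Then c = 106.2 − a·516456 − b·5737904 = 6736798.92.
At (516634, 5738048): z = 500931.9 − 7237633.6 + 6736798.92 = 97.2 m.

97.2 m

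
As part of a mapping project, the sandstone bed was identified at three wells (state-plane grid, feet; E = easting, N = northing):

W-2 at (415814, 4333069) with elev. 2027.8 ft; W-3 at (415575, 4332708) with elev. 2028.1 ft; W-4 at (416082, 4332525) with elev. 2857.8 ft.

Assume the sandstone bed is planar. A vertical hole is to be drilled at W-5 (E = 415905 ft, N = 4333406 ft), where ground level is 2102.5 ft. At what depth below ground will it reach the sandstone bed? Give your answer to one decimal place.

249.4 ft

Two edge vectors: W-2→W-3 = (-239, -361, 0.3), W-2→W-4 = (268, -544, 830).
Normal n = (W-2→W-3) × (W-2→W-4) = (-299466.8, 198450.4, 226764).
So ∂z/∂E = −n_x/n_z = 1.320609973 and ∂z/∂N = −n_y/n_z = −0.875140675.
Intercept c from W-2: 2027.8 − 549128.12 + 3792044.93 = 3244944.61.
At (415905, 4333406): z_contact = 549248.29 − 3792339.85 + 3244944.61 = 1853.05 ft.
Depth below ground = 2102.5 − 1853.05 = 249.4 ft.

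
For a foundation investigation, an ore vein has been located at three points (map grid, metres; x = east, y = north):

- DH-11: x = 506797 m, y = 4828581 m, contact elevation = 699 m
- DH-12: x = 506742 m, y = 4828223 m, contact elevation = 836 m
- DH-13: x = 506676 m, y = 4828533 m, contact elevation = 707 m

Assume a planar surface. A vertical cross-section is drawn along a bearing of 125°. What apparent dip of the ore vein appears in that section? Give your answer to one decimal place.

16.8°

Two edge vectors: DH-11→DH-12 = (-55, -358, 137), DH-11→DH-13 = (-121, -48, 8).
Normal n = (DH-11→DH-12) × (DH-11→DH-13) = (3712, -16137, -40678).
So ∂z/∂x = −n_x/n_z = 0.09125 and ∂z/∂y = −n_y/n_z = −0.39670.
Unit vector along 125° is (sin 125°, cos 125°) = (0.8192, -0.5736).
Slope in that direction = a·(0.8192) + b·(-0.5736) = 0.30229.
Apparent dip = arctan|0.30229| = 16.8° (true dip is 22.1°, so apparent ≤ true as expected).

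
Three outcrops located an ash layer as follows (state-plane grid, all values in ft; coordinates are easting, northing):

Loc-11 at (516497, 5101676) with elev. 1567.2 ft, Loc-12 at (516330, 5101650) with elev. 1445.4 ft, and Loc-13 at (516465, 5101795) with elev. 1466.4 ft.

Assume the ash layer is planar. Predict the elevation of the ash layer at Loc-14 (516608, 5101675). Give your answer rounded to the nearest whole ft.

1660 ft

Two edge vectors: Loc-11→Loc-12 = (-167, -26, -121.8), Loc-11→Loc-13 = (-32, 119, -100.8).
Normal n = (Loc-11→Loc-12) × (Loc-11→Loc-13) = (17115, -12936, -20705).
So ∂z/∂easting = −n_x/n_z = 0.82661193 and ∂z/∂northing = −n_y/n_z = −0.62477662.
Intercept c from Loc-11: 1567.2 − 426942.58 + 3187407.91 = 2762032.53.
At (516608, 5101675): z = 427034.3 − 3187407.3 + 2762032.53 = 1659.6 ft.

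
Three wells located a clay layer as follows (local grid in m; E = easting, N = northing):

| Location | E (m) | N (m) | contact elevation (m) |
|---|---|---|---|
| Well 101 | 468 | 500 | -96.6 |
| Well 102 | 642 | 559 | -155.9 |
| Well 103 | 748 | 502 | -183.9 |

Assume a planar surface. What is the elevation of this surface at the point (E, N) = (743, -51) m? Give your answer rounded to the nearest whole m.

Let the plane be z = a·E + b·N + c.
Well 102−Well 101: 174a + 59b = −59.3;  Well 103−Well 101: 280a + 2b = −87.3.
Solving gives a = −0.31116, b = −0.08742.
Then c = -96.6 − a·468 − b·500 = 92.73.
At (743, -51): z = −231.2 + 4.5 + 92.73 = -134.0 m.

-134 m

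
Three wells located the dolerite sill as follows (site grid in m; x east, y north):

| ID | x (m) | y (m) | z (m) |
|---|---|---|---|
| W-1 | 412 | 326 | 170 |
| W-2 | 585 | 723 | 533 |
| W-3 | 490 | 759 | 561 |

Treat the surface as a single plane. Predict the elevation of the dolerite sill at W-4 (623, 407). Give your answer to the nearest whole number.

252 m

Let the plane be z = a·x + b·y + c.
W-2−W-1: 173a + 397b = 363;  W-3−W-1: 78a + 433b = 391.
Solving gives a = 0.04442, b = 0.89500.
Then c = 170 − a·412 − b·326 = −140.07.
At (623, 407): z = 27.7 + 364.3 − 140.07 = 251.9 m.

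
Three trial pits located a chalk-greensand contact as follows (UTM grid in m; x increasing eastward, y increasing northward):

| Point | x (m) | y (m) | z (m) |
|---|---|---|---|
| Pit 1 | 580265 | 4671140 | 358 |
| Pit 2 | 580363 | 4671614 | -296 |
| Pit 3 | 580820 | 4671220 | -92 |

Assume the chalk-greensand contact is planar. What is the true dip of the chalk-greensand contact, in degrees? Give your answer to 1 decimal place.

54.5°

Two edge vectors: Pit 1→Pit 2 = (98, 474, -654), Pit 1→Pit 3 = (555, 80, -450).
Normal n = (Pit 1→Pit 2) × (Pit 1→Pit 3) = (-160980, -318870, -255230).
So ∂z/∂x = −n_x/n_z = −0.63073 and ∂z/∂y = −n_y/n_z = −1.24934.
Gradient magnitude |∇z| = √(a² + b²) = √(0.39781 + 1.56086) = 1.39953.
True dip = arctan(1.39953) = 54.5°, dipping toward NNE (azimuth ≈ 027°).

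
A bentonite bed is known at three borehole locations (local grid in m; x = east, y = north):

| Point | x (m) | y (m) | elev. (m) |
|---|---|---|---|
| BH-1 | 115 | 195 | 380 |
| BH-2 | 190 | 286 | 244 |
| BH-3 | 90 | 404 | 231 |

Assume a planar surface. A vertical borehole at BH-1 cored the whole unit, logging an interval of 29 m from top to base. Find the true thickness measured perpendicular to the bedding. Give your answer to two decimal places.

Let the plane be z = a·x + b·y + c.
BH-2−BH-1: 75a + 91b = −136;  BH-3−BH-1: −25a + 209b = −149.
Solving gives a = −0.82813, b = −0.81198.
|∇z| = √(a²+b²) = 1.15979, so dip δ = arctan(1.15979) = 49.23°.
True thickness = vertical thickness × cos δ = 29 × cos 49.23° = 18.94 m.

18.94 m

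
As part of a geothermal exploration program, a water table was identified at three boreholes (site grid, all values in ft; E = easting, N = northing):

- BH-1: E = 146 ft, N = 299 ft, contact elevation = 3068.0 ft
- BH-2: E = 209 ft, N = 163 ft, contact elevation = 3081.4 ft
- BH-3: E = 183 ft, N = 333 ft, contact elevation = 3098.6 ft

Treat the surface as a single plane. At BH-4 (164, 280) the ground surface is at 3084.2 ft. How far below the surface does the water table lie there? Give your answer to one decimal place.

Let the plane be z = a·E + b·N + c.
BH-2−BH-1: 63a − 136b = 13.4;  BH-3−BH-1: 37a + 34b = 30.6.
Solving gives a = 0.64360, b = 0.19961.
Then c = 3068 − a·146 − b·299 = 2914.35.
At (164, 280): z_contact = 105.55 + 55.89 + 2914.35 = 3075.79 ft.
Depth below ground = 3084.2 − 3075.79 = 8.4 ft.

8.4 ft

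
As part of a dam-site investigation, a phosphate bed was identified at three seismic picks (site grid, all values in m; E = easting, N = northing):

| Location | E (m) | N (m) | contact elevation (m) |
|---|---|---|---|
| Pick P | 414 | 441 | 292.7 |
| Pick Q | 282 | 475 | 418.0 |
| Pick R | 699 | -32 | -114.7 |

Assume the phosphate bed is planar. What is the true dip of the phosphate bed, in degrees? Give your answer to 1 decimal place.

Let the plane be z = a·E + b·N + c.
Pick Q−Pick P: −132a + 34b = 125.3;  Pick R−Pick P: 285a − 473b = −407.4.
Solving gives a = −0.86102, b = 0.34252.
Gradient magnitude |∇z| = √(a² + b²) = √(0.74135 + 0.11732) = 0.92664.
True dip = arctan(0.92664) = 42.8°, dipping toward ESE (azimuth ≈ 112°).

42.8°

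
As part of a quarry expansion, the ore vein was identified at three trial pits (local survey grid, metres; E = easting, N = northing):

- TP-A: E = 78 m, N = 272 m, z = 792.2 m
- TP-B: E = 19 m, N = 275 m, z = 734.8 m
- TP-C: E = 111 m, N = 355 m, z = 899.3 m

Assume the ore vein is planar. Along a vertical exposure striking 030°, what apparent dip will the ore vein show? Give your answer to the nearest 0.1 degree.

Let the plane be z = a·E + b·N + c.
TP-B−TP-A: −59a + 3b = −57.4;  TP-C−TP-A: 33a + 83b = 107.1.
Solving gives a = 1.01791, b = 0.88565.
Unit vector along 030° is (sin 30°, cos 30°) = (0.5000, 0.8660).
Slope in that direction = a·(0.5000) + b·(0.8660) = 1.27595.
Apparent dip = arctan|1.27595| = 51.9° (true dip is 53.5°, so apparent ≤ true as expected).

51.9°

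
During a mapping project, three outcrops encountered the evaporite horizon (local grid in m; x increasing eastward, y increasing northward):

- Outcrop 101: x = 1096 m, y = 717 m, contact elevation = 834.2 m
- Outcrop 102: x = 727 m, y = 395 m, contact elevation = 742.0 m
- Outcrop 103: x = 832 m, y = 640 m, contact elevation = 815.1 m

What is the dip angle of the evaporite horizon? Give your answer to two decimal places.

17.01°

Two edge vectors: Outcrop 101→Outcrop 102 = (-369, -322, -92.2), Outcrop 101→Outcrop 103 = (-264, -77, -19.1).
Normal n = (Outcrop 101→Outcrop 102) × (Outcrop 101→Outcrop 103) = (-949.2, 17292.9, -56595).
So ∂z/∂x = −n_x/n_z = −0.01677 and ∂z/∂y = −n_y/n_z = 0.30556.
Gradient magnitude |∇z| = √(a² + b²) = √(0.00028 + 0.09336) = 0.30602.
True dip = arctan(0.30602) = 17.01°, dipping toward S (azimuth ≈ 177°).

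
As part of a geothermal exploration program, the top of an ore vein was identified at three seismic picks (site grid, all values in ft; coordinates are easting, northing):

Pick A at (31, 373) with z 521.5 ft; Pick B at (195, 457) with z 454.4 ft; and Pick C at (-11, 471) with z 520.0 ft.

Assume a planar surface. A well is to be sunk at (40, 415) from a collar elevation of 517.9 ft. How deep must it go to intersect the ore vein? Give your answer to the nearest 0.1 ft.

Let the plane be z = a·easting + b·northing + c.
Pick B−Pick A: 164a + 84b = −67.1;  Pick C−Pick A: −42a + 98b = −1.5.
Solving gives a = −0.32907, b = −0.15634.
Then c = 521.5 − a·31 − b·373 = 590.01.
At (40, 415): z_contact = −13.16 − 64.88 + 590.01 = 511.97 ft.
Depth below ground = 517.9 − 511.97 = 5.9 ft.

5.9 ft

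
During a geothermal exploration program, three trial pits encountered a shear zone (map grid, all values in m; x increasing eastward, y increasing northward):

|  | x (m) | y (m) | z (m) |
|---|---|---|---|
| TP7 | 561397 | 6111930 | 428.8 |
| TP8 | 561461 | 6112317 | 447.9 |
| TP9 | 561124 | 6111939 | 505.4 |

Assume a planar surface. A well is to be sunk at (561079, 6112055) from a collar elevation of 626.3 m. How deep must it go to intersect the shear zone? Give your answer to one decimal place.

97.4 m

Let the plane be z = a·x + b·y + c.
TP8−TP7: 64a + 387b = 19.1;  TP9−TP7: −273a + 9b = 76.6.
Solving gives a = −0.277446412, b = 0.095236616.
Then c = 428.8 − a·561397 − b·6111930 = −425893.15.
At (561079, 6112055): z_contact = −155669.36 + 582091.43 − 425893.15 = 528.93 m.
Depth below ground = 626.3 − 528.93 = 97.4 m.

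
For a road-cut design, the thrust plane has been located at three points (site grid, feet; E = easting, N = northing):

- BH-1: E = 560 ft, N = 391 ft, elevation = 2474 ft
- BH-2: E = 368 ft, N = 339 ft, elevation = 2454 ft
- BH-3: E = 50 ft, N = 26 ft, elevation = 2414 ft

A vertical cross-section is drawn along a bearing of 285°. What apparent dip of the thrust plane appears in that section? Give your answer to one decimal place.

Two edge vectors: BH-1→BH-2 = (-192, -52, -20), BH-1→BH-3 = (-510, -365, -60).
Normal n = (BH-1→BH-2) × (BH-1→BH-3) = (-4180, -1320, 43560).
So ∂z/∂E = −n_x/n_z = 0.09596 and ∂z/∂N = −n_y/n_z = 0.03030.
Unit vector along 285° is (sin 285°, cos 285°) = (-0.9659, 0.2588).
Slope in that direction = a·(-0.9659) + b·(0.2588) = −0.08485.
Apparent dip = arctan|0.08485| = 4.8° (true dip is 5.7°, so apparent ≤ true as expected).

4.8°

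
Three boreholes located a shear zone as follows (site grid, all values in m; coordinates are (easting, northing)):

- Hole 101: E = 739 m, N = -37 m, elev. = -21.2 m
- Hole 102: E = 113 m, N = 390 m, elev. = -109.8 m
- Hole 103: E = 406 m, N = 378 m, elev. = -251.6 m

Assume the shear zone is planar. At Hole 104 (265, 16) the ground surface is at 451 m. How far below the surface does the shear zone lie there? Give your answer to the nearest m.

Let the plane be z = a·E + b·N + c.
Hole 102−Hole 101: −626a + 427b = −88.6;  Hole 103−Hole 101: −333a + 415b = −230.4.
Solving gives a = −0.52391, b = −0.97557.
Then c = -21.2 − a·739 − b·-37 = 329.88.
At (265, 16): z_contact = −138.8 − 15.6 + 329.88 = 175.4 m.
Depth below ground = 451 − 175.4 = 276 m.

276 m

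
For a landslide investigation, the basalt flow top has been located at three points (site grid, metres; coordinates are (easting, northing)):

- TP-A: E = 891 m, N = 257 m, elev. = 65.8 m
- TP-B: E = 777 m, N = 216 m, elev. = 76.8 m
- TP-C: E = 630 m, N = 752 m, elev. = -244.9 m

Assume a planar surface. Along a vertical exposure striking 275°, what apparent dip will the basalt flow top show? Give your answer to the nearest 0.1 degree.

Two edge vectors: TP-A→TP-B = (-114, -41, 11), TP-A→TP-C = (-261, 495, -310.7).
Normal n = (TP-A→TP-B) × (TP-A→TP-C) = (7293.7, -38290.8, -67131).
So ∂z/∂E = −n_x/n_z = 0.10865 and ∂z/∂N = −n_y/n_z = −0.57039.
Unit vector along 275° is (sin 275°, cos 275°) = (-0.9962, 0.0872).
Slope in that direction = a·(-0.9962) + b·(0.0872) = −0.15795.
Apparent dip = arctan|0.15795| = 9.0° (true dip is 30.1°, so apparent ≤ true as expected).

9.0°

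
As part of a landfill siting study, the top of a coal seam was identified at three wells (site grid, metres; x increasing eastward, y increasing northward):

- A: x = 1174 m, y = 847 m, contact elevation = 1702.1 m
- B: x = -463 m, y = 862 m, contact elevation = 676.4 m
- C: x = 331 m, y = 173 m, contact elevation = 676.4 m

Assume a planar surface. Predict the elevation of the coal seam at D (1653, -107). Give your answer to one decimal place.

Let the plane be z = a·x + b·y + c.
B−A: −1637a + 15b = −1025.7;  C−A: −843a − 674b = −1025.7.
Solving gives a = 0.633260, b = 0.729765.
Then c = 1702.1 − a·1174 − b·847 = 340.54.
At (1653, -107): z = 1046.8 − 78.1 + 340.54 = 1309.2 m.

1309.2 m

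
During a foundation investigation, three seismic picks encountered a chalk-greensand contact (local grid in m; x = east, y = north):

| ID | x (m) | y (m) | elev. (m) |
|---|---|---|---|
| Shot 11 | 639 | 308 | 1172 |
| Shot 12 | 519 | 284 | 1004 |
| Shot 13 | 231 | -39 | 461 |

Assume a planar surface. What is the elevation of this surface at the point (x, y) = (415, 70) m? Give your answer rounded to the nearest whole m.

757 m

Two edge vectors: Shot 11→Shot 12 = (-120, -24, -168), Shot 11→Shot 13 = (-408, -347, -711).
Normal n = (Shot 11→Shot 12) × (Shot 11→Shot 13) = (-41232, -16776, 31848).
So ∂z/∂x = −n_x/n_z = 1.29465 and ∂z/∂y = −n_y/n_z = 0.52675.
Intercept c from Shot 11: 1172 − 827.28 − 162.24 = 182.48.
At (415, 70): z = 537.3 + 36.9 + 182.48 = 756.6 m.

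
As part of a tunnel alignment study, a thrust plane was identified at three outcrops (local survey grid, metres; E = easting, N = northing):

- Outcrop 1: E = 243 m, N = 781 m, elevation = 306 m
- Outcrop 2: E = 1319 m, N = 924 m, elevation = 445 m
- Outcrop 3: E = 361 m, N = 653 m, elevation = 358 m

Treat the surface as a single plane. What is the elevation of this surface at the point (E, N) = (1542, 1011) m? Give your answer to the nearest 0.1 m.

459.1 m

Let the plane be z = a·E + b·N + c.
Outcrop 2−Outcrop 1: 1076a + 143b = 139;  Outcrop 3−Outcrop 1: 118a − 128b = 52.
Solving gives a = 0.163180, b = −0.255818.
Then c = 306 − a·243 − b·781 = 466.14.
At (1542, 1011): z = 251.6 − 258.6 + 466.14 = 459.1 m.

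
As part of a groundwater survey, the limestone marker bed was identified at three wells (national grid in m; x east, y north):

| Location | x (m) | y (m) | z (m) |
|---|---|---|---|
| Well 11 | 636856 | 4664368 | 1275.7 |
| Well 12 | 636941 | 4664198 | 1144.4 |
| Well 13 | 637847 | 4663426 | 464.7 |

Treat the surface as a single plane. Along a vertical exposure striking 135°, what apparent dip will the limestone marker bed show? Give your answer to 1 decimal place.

Two edge vectors: Well 11→Well 12 = (85, -170, -131.3), Well 11→Well 13 = (991, -942, -811).
Normal n = (Well 11→Well 12) × (Well 11→Well 13) = (14185.4, -61183.3, 88400).
So ∂z/∂x = −n_x/n_z = −0.16047 and ∂z/∂y = −n_y/n_z = 0.69212.
Unit vector along 135° is (sin 135°, cos 135°) = (0.7071, -0.7071).
Slope in that direction = a·(0.7071) + b·(-0.7071) = −0.60287.
Apparent dip = arctan|0.60287| = 31.1° (true dip is 35.4°, so apparent ≤ true as expected).

31.1°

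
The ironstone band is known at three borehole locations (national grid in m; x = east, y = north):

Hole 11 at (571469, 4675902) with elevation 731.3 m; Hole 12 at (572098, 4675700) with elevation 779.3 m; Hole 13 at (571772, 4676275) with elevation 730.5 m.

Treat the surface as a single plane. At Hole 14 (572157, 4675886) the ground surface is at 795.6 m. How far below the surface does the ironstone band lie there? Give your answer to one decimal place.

22.2 m

Let the plane be z = a·x + b·y + c.
Hole 12−Hole 11: 629a − 202b = 48;  Hole 13−Hole 11: 303a + 373b = −0.8.
Solving gives a = 0.059976405, b = −0.050865551.
Then c = 731.3 − a·571469 − b·4675902 = 204298.98.
At (572157, 4675886): z_contact = 34315.92 − 237841.52 + 204298.98 = 773.38 m.
Depth below ground = 795.6 − 773.38 = 22.2 m.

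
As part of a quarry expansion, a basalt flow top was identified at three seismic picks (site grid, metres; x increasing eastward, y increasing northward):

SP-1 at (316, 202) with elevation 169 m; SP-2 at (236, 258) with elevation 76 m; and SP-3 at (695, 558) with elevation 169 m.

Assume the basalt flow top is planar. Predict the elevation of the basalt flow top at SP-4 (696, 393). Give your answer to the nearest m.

Two edge vectors: SP-1→SP-2 = (-80, 56, -93), SP-1→SP-3 = (379, 356, 0).
Normal n = (SP-1→SP-2) × (SP-1→SP-3) = (33108, -35247, -49704).
So ∂z/∂x = −n_x/n_z = 0.66610 and ∂z/∂y = −n_y/n_z = −0.70914.
Intercept c from SP-1: 169 − 210.49 + 143.25 = 101.76.
At (696, 393): z = 463.6 − 278.7 + 101.76 = 286.7 m.

287 m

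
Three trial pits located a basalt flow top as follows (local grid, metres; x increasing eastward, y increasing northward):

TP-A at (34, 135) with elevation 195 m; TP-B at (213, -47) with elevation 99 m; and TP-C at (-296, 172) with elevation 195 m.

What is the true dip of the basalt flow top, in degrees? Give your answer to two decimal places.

30.82°

Let the plane be z = a·x + b·y + c.
TP-B−TP-A: 179a − 182b = −96;  TP-C−TP-A: −330a + 37b = 0.
Solving gives a = 0.06647, b = 0.59285.
Gradient magnitude |∇z| = √(a² + b²) = √(0.00442 + 0.35147) = 0.59656.
True dip = arctan(0.59656) = 30.82°, dipping toward S (azimuth ≈ 186°).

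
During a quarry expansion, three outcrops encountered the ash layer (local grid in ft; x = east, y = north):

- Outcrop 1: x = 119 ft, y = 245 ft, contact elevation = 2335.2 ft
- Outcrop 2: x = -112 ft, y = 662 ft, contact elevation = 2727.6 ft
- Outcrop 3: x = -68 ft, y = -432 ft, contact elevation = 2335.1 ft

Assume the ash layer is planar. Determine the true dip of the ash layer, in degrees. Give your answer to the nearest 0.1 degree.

49.6°

Two edge vectors: Outcrop 1→Outcrop 2 = (-231, 417, 392.4), Outcrop 1→Outcrop 3 = (-187, -677, -0.1).
Normal n = (Outcrop 1→Outcrop 2) × (Outcrop 1→Outcrop 3) = (265613.1, -73401.9, 234366).
So ∂z/∂x = −n_x/n_z = −1.13333 and ∂z/∂y = −n_y/n_z = 0.31319.
Gradient magnitude |∇z| = √(a² + b²) = √(1.28443 + 0.09809) = 1.17581.
True dip = arctan(1.17581) = 49.6°, dipping toward ESE (azimuth ≈ 105°).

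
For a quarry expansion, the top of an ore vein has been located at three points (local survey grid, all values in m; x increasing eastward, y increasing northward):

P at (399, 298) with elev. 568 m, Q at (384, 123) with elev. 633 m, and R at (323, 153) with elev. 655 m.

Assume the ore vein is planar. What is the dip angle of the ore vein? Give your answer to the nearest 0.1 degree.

Two edge vectors: P→Q = (-15, -175, 65), P→R = (-76, -145, 87).
Normal n = (P→Q) × (P→R) = (-5800, -3635, -11125).
So ∂z/∂x = −n_x/n_z = −0.52135 and ∂z/∂y = −n_y/n_z = −0.32674.
Gradient magnitude |∇z| = √(a² + b²) = √(0.27180 + 0.10676) = 0.61528.
True dip = arctan(0.61528) = 31.6°, dipping toward ENE (azimuth ≈ 058°).

31.6°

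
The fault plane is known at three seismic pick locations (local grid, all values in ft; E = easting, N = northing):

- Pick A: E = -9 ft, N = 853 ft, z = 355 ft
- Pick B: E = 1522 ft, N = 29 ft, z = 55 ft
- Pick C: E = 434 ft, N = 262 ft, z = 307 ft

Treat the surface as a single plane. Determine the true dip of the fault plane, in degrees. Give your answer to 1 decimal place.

15.5°

Let the plane be z = a·E + b·N + c.
Pick B−Pick A: 1531a − 824b = −300;  Pick C−Pick A: 443a − 591b = −48.
Solving gives a = −0.25519, b = −0.11007.
Gradient magnitude |∇z| = √(a² + b²) = √(0.06512 + 0.01211) = 0.27791.
True dip = arctan(0.27791) = 15.5°, dipping toward ENE (azimuth ≈ 067°).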